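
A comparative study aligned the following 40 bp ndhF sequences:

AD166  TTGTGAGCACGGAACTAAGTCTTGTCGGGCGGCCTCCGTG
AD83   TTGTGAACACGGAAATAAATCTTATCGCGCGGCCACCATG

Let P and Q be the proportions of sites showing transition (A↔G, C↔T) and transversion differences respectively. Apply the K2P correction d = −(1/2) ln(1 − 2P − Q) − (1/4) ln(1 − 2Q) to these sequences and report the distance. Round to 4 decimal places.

0.2014

The sequences differ at positions 7 (G/A, transition), 15 (C/A, transversion), 19 (G/A, transition), 24 (G/A, transition), 28 (G/C, transversion), 35 (T/A, transversion), 38 (G/A, transition).
Of the 7 differences, 4 transitions and 3 transversions over 40 sites: P = 4/40 = 0.100000, Q = 3/40 = 0.075000.
d = −0.5·ln(0.725000) − 0.25·ln(0.850000) = −0.5·(-0.321584) − 0.25·(-0.162519) = 0.2014.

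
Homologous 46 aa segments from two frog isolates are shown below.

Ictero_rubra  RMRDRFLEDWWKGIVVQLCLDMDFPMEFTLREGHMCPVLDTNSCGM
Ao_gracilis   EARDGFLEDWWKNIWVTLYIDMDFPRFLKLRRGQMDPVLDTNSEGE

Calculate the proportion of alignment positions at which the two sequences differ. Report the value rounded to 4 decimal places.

0.3696

Mismatches occur at site 1 (R↔E), site 2 (M↔A), site 5 (R↔G), site 13 (G↔N), site 15 (V↔W), site 17 (Q↔T), site 19 (C↔Y), site 20 (L↔I), site 26 (M↔R), site 27 (E↔F), site 28 (F↔L), site 29 (T↔K), site 32 (E↔R), site 34 (H↔Q), site 36 (C↔D), site 44 (C↔E), site 46 (M↔E).
There are 17 differences over 46 sites, so p = 17/46 = 0.3696.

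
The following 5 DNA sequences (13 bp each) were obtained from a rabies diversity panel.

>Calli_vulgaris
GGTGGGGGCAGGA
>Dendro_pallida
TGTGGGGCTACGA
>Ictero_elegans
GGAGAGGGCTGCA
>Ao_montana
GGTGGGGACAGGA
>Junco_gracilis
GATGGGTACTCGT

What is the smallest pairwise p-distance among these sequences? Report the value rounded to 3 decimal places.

0.077

Pairwise Hamming distances:
  Calli_vulgaris vs Dendro_pallida: 4
  Calli_vulgaris vs Ictero_elegans: 4
  Calli_vulgaris vs Ao_montana: 1
  Calli_vulgaris vs Junco_gracilis: 6
  Dendro_pallida vs Ictero_elegans: 8
  Dendro_pallida vs Ao_montana: 4
  Dendro_pallida vs Junco_gracilis: 7
  Ictero_elegans vs Ao_montana: 5
  Ictero_elegans vs Junco_gracilis: 8
  Ao_montana vs Junco_gracilis: 5
The smallest is 1 mismatch, between Calli_vulgaris and Ao_montana; p = 1/13 = 0.077.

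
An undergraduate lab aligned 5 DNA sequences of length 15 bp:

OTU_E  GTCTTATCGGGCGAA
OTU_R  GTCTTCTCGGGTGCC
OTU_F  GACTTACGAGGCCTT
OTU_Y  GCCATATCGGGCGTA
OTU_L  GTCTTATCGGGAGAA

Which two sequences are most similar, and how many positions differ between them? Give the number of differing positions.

Pairwise Hamming distances:
  OTU_E vs OTU_R: 4
  OTU_E vs OTU_F: 7
  OTU_E vs OTU_Y: 3
  OTU_E vs OTU_L: 1
  OTU_R vs OTU_F: 9
  OTU_R vs OTU_Y: 6
  OTU_R vs OTU_L: 4
  OTU_F vs OTU_Y: 7
  OTU_F vs OTU_L: 8
  OTU_Y vs OTU_L: 4
The smallest is 1, between OTU_E and OTU_L.

1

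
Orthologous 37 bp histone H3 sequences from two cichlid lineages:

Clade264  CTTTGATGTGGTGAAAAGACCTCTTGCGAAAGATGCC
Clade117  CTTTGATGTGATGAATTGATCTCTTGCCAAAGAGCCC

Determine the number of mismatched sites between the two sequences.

Mismatches occur at site 11 (G/A), site 16 (A/T), site 17 (A/T), site 20 (C/T), site 28 (G/C), site 34 (T/G), site 35 (G/C).
That gives 7 mismatches out of 37 aligned sites, so the Hamming distance is 7.

7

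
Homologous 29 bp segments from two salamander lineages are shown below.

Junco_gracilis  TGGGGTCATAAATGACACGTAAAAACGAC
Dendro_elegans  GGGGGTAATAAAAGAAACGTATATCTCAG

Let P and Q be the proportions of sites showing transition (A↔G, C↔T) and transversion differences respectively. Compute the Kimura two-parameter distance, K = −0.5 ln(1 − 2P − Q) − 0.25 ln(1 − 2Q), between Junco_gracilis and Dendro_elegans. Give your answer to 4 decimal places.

0.4808

Differing sites — 1:T/G (Tv); 7:C/A (Tv); 13:T/A (Tv); 16:C/A (Tv); 22:A/T (Tv); 24:A/T (Tv); 25:A/C (Tv); 26:C/T (Ti); 27:G/C (Tv); 29:C/G (Tv).
Of the 10 differences, 1 transition and 9 transversions over 29 sites: P = 1/29 = 0.034483, Q = 9/29 = 0.310345.
d = −0.5·ln(0.620689) − 0.25·ln(0.379310) = −0.5·(-0.476925) − 0.25·(-0.969401) = 0.4808.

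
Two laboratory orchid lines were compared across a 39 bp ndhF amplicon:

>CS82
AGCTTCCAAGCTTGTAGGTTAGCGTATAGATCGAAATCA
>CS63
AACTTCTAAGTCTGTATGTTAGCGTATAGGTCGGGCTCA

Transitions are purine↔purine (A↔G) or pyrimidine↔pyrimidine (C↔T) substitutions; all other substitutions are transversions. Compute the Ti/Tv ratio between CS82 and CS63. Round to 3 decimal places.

Mismatches occur at site 2 (G↔A, transition), site 7 (C↔T, transition), site 11 (C↔T, transition), site 12 (T↔C, transition), site 17 (G↔T, transversion), site 30 (A↔G, transition), site 34 (A↔G, transition), site 35 (A↔G, transition), site 36 (A↔C, transversion).
Of the 9 differences, 7 transitions and 2 transversions, so Ti/Tv = 7/2 = 3.500.

3.500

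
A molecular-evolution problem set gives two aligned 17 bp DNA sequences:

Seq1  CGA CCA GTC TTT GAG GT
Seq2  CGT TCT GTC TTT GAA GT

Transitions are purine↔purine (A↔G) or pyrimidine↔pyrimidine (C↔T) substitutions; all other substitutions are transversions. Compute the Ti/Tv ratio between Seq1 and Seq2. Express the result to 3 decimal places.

1.000

The sequences differ at positions 3 (A/T, transversion), 4 (C/T, transition), 6 (A/T, transversion), 15 (G/A, transition).
Of the 4 differences, 2 transitions and 2 transversions, so Ti/Tv = 2/2 = 1.000.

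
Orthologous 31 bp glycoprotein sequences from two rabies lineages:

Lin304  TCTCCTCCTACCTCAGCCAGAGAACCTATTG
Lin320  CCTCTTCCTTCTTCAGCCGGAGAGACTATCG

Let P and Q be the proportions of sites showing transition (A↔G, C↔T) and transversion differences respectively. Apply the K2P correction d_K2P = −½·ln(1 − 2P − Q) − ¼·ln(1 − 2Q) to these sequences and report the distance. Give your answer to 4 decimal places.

0.3349

Differing sites — 1:T/C (Ti); 5:C/T (Ti); 10:A/T (Tv); 12:C/T (Ti); 19:A/G (Ti); 24:A/G (Ti); 25:C/A (Tv); 30:T/C (Ti).
Of the 8 differences, 6 transitions and 2 transversions over 31 sites: P = 6/31 = 0.193548, Q = 2/31 = 0.064516.
d = −0.5·ln(0.548388) − 0.25·ln(0.870968) = −0.5·(-0.600772) − 0.25·(-0.138150) = 0.3349.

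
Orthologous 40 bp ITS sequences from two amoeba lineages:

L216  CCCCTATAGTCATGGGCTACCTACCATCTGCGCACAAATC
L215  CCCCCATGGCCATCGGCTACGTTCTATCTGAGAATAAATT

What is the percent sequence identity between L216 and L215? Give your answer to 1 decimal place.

Mismatches occur at site 5 (T→C), site 8 (A→G), site 10 (T→C), site 14 (G→C), site 21 (C→G), site 23 (A→T), site 25 (C→T), site 31 (C→A), site 33 (C→A), site 35 (C→T), site 40 (C→T).
29 of the 40 sites match, so the percent identity is 29/40 × 100 = 72.5%.

72.5%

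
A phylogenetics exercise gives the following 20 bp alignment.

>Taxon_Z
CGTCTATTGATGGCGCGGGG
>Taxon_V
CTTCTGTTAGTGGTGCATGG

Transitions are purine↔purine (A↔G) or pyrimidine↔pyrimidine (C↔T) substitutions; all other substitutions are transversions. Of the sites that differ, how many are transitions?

The sequences differ at positions 2 (G/T, transversion), 6 (A/G, transition), 9 (G/A, transition), 10 (A/G, transition), 14 (C/T, transition), 17 (G/A, transition), 18 (G/T, transversion).
Of the 7 differences, 5 transitions and 2 transversions, so the answer is 5.

5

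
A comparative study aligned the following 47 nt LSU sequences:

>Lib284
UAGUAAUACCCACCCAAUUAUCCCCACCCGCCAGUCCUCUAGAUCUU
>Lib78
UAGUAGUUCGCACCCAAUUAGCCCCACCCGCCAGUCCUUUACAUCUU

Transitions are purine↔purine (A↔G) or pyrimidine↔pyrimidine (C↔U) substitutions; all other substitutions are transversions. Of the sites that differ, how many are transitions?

2

The sequences differ at positions 6 (A/G, transition), 8 (A/U, transversion), 10 (C/G, transversion), 21 (U/G, transversion), 39 (C/U, transition), 42 (G/C, transversion).
Of the 6 differences, 2 transitions and 4 transversions, so the answer is 2.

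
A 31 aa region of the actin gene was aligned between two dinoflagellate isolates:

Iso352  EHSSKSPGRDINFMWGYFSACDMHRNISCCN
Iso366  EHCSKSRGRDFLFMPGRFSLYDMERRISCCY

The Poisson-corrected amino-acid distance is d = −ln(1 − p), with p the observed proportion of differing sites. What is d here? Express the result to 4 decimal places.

0.4383

Differing sites — 3:S/C; 7:P/R; 11:I/F; 12:N/L; 15:W/P; 17:Y/R; 20:A/L; 21:C/Y; 24:H/E; 26:N/R; 31:N/Y.
p = 11/31 = 0.354839.
d = −ln(1 − 0.354839) = −ln(0.645161) = 0.4383.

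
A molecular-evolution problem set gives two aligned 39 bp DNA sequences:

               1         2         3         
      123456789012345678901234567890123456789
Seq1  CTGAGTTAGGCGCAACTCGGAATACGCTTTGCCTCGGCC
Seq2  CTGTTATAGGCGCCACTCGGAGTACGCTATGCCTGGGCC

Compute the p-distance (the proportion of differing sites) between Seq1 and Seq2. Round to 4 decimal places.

Mismatches occur at site 4 (A↔T), site 5 (G↔T), site 6 (T↔A), site 14 (A↔C), site 22 (A↔G), site 29 (T↔A), site 35 (C↔G).
There are 7 differences over 39 sites, so p = 7/39 = 0.1795.

0.1795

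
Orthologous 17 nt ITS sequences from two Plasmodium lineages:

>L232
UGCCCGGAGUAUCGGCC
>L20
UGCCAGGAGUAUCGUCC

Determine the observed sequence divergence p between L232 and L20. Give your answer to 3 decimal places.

Differing sites — 5:C/A; 15:G/U.
There are 2 differences over 17 sites, so p = 2/17 = 0.118.

0.118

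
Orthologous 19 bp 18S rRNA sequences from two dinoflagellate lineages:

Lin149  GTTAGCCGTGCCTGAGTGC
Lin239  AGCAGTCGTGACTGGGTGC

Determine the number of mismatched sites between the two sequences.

Mismatches occur at site 1 (G→A), site 2 (T→G), site 3 (T→C), site 6 (C→T), site 11 (C→A), site 15 (A→G).
That gives 6 mismatches out of 19 aligned sites, so the Hamming distance is 6.

6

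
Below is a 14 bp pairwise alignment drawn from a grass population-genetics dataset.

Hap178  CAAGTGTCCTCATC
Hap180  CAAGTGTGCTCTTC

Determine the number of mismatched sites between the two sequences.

2

Mismatches occur at site 8 (C→G), site 12 (A→T).
That gives 2 mismatches out of 14 aligned sites, so the Hamming distance is 2.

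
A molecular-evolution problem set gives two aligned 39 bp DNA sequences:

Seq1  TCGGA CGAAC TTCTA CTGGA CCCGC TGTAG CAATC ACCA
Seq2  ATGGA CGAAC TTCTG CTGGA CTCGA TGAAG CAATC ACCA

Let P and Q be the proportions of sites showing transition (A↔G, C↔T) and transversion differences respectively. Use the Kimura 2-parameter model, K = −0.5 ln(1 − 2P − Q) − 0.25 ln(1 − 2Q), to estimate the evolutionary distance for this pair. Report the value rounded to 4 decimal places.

The sequences differ at positions 1 (T/A, transversion), 2 (C/T, transition), 15 (A/G, transition), 22 (C/T, transition), 25 (C/A, transversion), 28 (T/A, transversion).
Of the 6 differences, 3 transitions and 3 transversions over 39 sites: P = 3/39 = 0.076923, Q = 3/39 = 0.076923.
d = −0.5·ln(0.769231) − 0.25·ln(0.846154) = −0.5·(-0.262364) − 0.25·(-0.167054) = 0.1729.

0.1729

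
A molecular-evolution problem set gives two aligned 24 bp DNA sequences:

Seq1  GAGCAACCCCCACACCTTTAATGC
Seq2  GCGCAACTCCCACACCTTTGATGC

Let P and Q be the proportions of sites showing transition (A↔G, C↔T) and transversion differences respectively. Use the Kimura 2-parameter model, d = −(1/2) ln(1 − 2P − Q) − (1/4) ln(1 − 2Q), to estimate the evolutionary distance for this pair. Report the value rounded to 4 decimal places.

0.1386

Differing sites — 2:A/C (Tv); 8:C/T (Ti); 20:A/G (Ti).
Of the 3 differences, 2 transitions and 1 transversion over 24 sites: P = 2/24 = 0.083333, Q = 1/24 = 0.041667.
d = −0.5·ln(0.791667) − 0.25·ln(0.916666) = −0.5·(-0.233614) − 0.25·(-0.087012) = 0.1386.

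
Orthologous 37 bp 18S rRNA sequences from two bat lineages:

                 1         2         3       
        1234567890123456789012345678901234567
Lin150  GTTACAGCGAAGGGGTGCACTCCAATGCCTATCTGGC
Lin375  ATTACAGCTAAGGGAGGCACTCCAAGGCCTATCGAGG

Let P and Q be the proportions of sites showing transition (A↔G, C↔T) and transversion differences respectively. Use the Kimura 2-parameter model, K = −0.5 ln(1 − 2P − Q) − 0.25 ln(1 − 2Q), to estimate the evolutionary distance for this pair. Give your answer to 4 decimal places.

0.2552

The sequences differ at positions 1 (G/A, transition), 9 (G/T, transversion), 15 (G/A, transition), 16 (T/G, transversion), 26 (T/G, transversion), 34 (T/G, transversion), 35 (G/A, transition), 37 (C/G, transversion).
Of the 8 differences, 3 transitions and 5 transversions over 37 sites: P = 3/37 = 0.081081, Q = 5/37 = 0.135135.
d = −0.5·ln(0.702703) − 0.25·ln(0.729730) = −0.5·(-0.352821) − 0.25·(-0.315081) = 0.2552.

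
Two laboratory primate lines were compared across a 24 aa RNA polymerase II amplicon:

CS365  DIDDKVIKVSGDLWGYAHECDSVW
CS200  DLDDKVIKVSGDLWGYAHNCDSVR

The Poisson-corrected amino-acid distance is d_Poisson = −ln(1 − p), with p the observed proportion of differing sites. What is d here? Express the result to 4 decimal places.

0.1335

Differing sites — 2:I/L; 19:E/N; 24:W/R.
p = 3/24 = 0.125000.
d = −ln(1 − 0.125000) = −ln(0.875000) = 0.1335.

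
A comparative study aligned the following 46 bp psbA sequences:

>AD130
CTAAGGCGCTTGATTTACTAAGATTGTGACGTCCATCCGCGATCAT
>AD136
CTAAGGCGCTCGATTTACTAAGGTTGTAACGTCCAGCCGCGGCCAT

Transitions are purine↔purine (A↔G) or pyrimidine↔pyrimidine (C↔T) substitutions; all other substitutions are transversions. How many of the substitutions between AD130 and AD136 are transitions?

Mismatches occur at site 11 (T/C, transition), site 23 (A/G, transition), site 28 (G/A, transition), site 36 (T/G, transversion), site 42 (A/G, transition), site 43 (T/C, transition).
Of the 6 differences, 5 transitions and 1 transversion, so the answer is 5.

5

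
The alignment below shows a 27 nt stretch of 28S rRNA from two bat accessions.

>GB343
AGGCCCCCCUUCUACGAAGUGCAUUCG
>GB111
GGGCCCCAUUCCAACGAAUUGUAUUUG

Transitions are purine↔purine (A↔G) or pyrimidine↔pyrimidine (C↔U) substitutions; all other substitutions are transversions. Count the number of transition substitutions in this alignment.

5

The sequences differ at positions 1 (A/G, transition), 8 (C/A, transversion), 9 (C/U, transition), 11 (U/C, transition), 13 (U/A, transversion), 19 (G/U, transversion), 22 (C/U, transition), 26 (C/U, transition).
Of the 8 differences, 5 transitions and 3 transversions, so the answer is 5.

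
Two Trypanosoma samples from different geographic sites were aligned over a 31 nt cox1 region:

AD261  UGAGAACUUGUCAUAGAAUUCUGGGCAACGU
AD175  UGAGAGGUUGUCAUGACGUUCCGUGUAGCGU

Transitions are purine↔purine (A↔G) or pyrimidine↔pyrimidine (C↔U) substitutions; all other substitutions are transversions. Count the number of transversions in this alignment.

3

The sequences differ at positions 6 (A/G, transition), 7 (C/G, transversion), 15 (A/G, transition), 16 (G/A, transition), 17 (A/C, transversion), 18 (A/G, transition), 22 (U/C, transition), 24 (G/U, transversion), 26 (C/U, transition), 28 (A/G, transition).
Of the 10 differences, 7 transitions and 3 transversions, so the answer is 3.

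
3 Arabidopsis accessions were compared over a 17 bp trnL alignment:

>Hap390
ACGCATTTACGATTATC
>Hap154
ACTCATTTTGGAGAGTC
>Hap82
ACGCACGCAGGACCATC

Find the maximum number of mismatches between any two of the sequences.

8

Pairwise Hamming distances:
  Hap390 vs Hap154: 6
  Hap390 vs Hap82: 6
  Hap154 vs Hap82: 8
The largest is 8, between Hap154 and Hap82.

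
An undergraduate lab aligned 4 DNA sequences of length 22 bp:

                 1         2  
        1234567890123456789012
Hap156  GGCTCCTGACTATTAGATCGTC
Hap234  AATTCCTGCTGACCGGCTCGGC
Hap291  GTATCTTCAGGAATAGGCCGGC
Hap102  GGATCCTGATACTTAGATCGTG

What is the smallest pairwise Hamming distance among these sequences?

5

Pairwise Hamming distances:
  Hap156 vs Hap234: 11
  Hap156 vs Hap291: 10
  Hap156 vs Hap102: 5
  Hap234 vs Hap291: 12
  Hap234 vs Hap102: 12
  Hap291 vs Hap102: 11
The smallest is 5, between Hap156 and Hap102.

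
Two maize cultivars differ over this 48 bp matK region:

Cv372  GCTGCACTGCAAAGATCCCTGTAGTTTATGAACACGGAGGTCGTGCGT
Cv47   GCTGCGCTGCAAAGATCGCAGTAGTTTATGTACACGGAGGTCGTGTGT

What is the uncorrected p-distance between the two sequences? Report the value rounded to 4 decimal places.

Differing sites — 6:A/G; 18:C/G; 20:T/A; 31:A/T; 46:C/T.
There are 5 differences over 48 sites, so p = 5/48 = 0.1042.

0.1042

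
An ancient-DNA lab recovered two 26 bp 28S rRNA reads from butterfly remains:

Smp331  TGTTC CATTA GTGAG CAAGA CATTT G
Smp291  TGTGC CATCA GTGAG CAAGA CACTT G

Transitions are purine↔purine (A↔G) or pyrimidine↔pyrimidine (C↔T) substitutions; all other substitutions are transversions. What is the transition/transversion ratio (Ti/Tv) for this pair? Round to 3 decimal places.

2.000

Mismatches occur at site 4 (T→G, transversion), site 9 (T→C, transition), site 23 (T→C, transition).
Of the 3 differences, 2 transitions and 1 transversion, so Ti/Tv = 2/1 = 2.000.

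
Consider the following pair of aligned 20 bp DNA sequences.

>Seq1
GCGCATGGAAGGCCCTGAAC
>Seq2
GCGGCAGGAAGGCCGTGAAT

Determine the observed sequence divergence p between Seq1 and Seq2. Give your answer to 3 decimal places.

0.250

Mismatches occur at site 4 (C↔G), site 5 (A↔C), site 6 (T↔A), site 15 (C↔G), site 20 (C↔T).
There are 5 differences over 20 sites, so p = 5/20 = 0.250.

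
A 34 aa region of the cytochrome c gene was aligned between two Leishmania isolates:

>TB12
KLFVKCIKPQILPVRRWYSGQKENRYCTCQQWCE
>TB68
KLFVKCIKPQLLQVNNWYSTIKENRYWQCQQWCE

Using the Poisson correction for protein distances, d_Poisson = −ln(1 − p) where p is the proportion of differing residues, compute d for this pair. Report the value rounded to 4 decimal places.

0.2683

Differing sites — 11:I/L; 13:P/Q; 15:R/N; 16:R/N; 20:G/T; 21:Q/I; 27:C/W; 28:T/Q.
p = 8/34 = 0.235294.
d = −ln(1 − 0.235294) = −ln(0.764706) = 0.2683.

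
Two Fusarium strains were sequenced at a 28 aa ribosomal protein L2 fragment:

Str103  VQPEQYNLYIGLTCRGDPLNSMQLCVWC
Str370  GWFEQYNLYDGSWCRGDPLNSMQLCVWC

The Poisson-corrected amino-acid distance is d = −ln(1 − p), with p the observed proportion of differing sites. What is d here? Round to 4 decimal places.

Differing sites — 1:V/G; 2:Q/W; 3:P/F; 10:I/D; 12:L/S; 13:T/W.
p = 6/28 = 0.214286.
d = −ln(1 − 0.214286) = −ln(0.785714) = 0.2412.

0.2412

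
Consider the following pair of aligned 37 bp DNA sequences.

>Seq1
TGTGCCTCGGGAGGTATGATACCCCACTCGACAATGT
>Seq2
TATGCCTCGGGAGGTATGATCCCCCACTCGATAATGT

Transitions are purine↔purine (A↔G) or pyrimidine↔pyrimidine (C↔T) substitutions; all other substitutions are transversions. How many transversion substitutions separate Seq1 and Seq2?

1

Mismatches occur at site 2 (G↔A, transition), site 21 (A↔C, transversion), site 32 (C↔T, transition).
Of the 3 differences, 2 transitions and 1 transversion, so the answer is 1.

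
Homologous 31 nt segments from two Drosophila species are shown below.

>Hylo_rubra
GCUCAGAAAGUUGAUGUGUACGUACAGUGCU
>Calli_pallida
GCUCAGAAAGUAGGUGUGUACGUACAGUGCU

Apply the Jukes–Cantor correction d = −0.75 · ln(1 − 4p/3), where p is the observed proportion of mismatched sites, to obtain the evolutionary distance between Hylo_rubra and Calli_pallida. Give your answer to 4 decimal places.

0.0675

Mismatches occur at site 12 (U↔A), site 14 (A↔G).
p = 2/31 = 0.064516.
d = −0.75 · ln(1 − (4/3)·0.064516) = −0.75 · ln(0.913979) = −0.75 · (-0.089948) = 0.0675.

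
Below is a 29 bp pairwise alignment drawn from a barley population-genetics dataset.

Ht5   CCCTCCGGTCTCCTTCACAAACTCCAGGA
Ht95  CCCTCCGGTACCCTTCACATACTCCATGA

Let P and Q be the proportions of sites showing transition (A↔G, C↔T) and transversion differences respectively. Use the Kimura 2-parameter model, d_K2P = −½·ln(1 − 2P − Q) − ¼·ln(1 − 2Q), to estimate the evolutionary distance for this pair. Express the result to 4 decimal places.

0.1526

The sequences differ at positions 10 (C/A, transversion), 11 (T/C, transition), 20 (A/T, transversion), 27 (G/T, transversion).
Of the 4 differences, 1 transition and 3 transversions over 29 sites: P = 1/29 = 0.034483, Q = 3/29 = 0.103448.
d = −0.5·ln(0.827586) − 0.25·ln(0.793104) = −0.5·(-0.189242) − 0.25·(-0.231801) = 0.1526.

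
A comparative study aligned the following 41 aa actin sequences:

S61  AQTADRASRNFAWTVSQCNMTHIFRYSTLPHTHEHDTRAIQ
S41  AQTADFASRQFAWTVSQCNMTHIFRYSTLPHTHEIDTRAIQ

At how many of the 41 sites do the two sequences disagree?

3

Differing sites — 6:R/F; 10:N/Q; 35:H/I.
That gives 3 mismatches out of 41 aligned sites, so the Hamming distance is 3.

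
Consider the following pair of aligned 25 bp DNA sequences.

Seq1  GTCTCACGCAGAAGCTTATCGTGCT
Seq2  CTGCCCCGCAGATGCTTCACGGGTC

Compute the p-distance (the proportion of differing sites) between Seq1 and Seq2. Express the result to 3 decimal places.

0.400

Differing sites — 1:G/C; 3:C/G; 4:T/C; 6:A/C; 13:A/T; 18:A/C; 19:T/A; 22:T/G; 24:C/T; 25:T/C.
There are 10 differences over 25 sites, so p = 10/25 = 0.400.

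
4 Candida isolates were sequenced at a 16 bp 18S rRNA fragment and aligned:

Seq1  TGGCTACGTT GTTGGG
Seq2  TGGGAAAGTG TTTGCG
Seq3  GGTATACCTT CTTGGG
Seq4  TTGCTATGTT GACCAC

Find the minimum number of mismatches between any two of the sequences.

5

Pairwise Hamming distances:
  Seq1 vs Seq2: 6
  Seq1 vs Seq3: 5
  Seq1 vs Seq4: 7
  Seq2 vs Seq3: 9
  Seq2 vs Seq4: 11
  Seq3 vs Seq4: 12
The smallest is 5, between Seq1 and Seq3.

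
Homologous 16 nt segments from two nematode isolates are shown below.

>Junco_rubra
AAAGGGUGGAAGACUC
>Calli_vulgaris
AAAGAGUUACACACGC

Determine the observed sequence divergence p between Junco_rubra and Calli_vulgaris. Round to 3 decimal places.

Differing sites — 5:G/A; 8:G/U; 9:G/A; 10:A/C; 12:G/C; 15:U/G.
There are 6 differences over 16 sites, so p = 6/16 = 0.375.

0.375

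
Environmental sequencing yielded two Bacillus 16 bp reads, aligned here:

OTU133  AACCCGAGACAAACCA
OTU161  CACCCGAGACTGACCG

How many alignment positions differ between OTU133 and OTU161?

The sequences differ at positions 1 (A/C), 11 (A/T), 12 (A/G), 16 (A/G).
That gives 4 mismatches out of 16 aligned sites, so the Hamming distance is 4.

4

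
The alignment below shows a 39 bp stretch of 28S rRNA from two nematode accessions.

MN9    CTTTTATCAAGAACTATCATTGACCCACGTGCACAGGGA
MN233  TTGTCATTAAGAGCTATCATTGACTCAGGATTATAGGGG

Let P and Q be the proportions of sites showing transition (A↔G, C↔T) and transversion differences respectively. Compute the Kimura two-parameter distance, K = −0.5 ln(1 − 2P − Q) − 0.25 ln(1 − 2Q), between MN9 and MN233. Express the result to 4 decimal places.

Mismatches occur at site 1 (C/T, transition), site 3 (T/G, transversion), site 5 (T/C, transition), site 8 (C/T, transition), site 13 (A/G, transition), site 25 (C/T, transition), site 28 (C/G, transversion), site 30 (T/A, transversion), site 31 (G/T, transversion), site 32 (C/T, transition), site 34 (C/T, transition), site 39 (A/G, transition).
Of the 12 differences, 8 transitions and 4 transversions over 39 sites: P = 8/39 = 0.205128, Q = 4/39 = 0.102564.
d = −0.5·ln(0.487180) − 0.25·ln(0.794872) = −0.5·(-0.719122) − 0.25·(-0.229574) = 0.4170.

0.4170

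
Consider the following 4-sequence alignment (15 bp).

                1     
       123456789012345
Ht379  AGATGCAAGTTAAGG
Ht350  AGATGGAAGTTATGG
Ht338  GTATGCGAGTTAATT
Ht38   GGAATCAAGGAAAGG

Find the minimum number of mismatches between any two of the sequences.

2

Pairwise Hamming distances:
  Ht379 vs Ht350: 2
  Ht379 vs Ht338: 5
  Ht379 vs Ht38: 5
  Ht350 vs Ht338: 7
  Ht350 vs Ht38: 7
  Ht338 vs Ht38: 8
The smallest is 2, between Ht379 and Ht350.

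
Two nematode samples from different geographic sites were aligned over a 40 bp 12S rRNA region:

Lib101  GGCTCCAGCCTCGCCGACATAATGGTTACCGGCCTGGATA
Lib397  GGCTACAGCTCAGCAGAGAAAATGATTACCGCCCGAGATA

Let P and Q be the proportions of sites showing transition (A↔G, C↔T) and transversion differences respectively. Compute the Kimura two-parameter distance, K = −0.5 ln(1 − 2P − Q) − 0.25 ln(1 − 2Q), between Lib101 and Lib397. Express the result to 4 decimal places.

0.3427

Mismatches occur at site 5 (C→A, transversion), site 10 (C→T, transition), site 11 (T→C, transition), site 12 (C→A, transversion), site 15 (C→A, transversion), site 18 (C→G, transversion), site 20 (T→A, transversion), site 25 (G→A, transition), site 32 (G→C, transversion), site 35 (T→G, transversion), site 36 (G→A, transition).
Of the 11 differences, 4 transitions and 7 transversions over 40 sites: P = 4/40 = 0.100000, Q = 7/40 = 0.175000.
d = −0.5·ln(0.625000) − 0.25·ln(0.650000) = −0.5·(-0.470004) − 0.25·(-0.430783) = 0.3427.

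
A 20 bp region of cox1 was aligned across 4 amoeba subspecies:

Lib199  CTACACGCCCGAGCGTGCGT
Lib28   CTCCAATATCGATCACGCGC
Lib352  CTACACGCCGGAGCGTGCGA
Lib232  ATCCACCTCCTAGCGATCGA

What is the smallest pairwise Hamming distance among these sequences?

Pairwise Hamming distances:
  Lib199 vs Lib28: 9
  Lib199 vs Lib352: 2
  Lib199 vs Lib232: 8
  Lib28 vs Lib352: 10
  Lib28 vs Lib232: 11
  Lib352 vs Lib232: 8
The smallest is 2, between Lib199 and Lib352.

2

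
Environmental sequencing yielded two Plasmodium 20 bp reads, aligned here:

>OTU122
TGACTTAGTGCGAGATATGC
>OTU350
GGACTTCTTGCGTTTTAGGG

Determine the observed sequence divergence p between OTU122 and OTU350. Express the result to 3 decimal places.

0.400

Differing sites — 1:T/G; 7:A/C; 8:G/T; 13:A/T; 14:G/T; 15:A/T; 18:T/G; 20:C/G.
There are 8 differences over 20 sites, so p = 8/20 = 0.400.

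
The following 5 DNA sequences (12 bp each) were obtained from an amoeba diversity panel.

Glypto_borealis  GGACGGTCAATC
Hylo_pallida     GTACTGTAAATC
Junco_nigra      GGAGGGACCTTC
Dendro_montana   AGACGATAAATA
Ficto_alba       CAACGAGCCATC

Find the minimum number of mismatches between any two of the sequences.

3

Pairwise Hamming distances:
  Glypto_borealis vs Hylo_pallida: 3
  Glypto_borealis vs Junco_nigra: 4
  Glypto_borealis vs Dendro_montana: 4
  Glypto_borealis vs Ficto_alba: 5
  Hylo_pallida vs Junco_nigra: 7
  Hylo_pallida vs Dendro_montana: 5
  Hylo_pallida vs Ficto_alba: 7
  Junco_nigra vs Dendro_montana: 8
  Junco_nigra vs Ficto_alba: 6
  Dendro_montana vs Ficto_alba: 6
The smallest is 3, between Glypto_borealis and Hylo_pallida.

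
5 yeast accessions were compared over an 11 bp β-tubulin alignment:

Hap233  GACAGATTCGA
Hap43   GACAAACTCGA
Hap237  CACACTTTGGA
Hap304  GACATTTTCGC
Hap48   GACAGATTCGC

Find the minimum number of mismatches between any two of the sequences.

1

Pairwise Hamming distances:
  Hap233 vs Hap43: 2
  Hap233 vs Hap237: 4
  Hap233 vs Hap304: 3
  Hap233 vs Hap48: 1
  Hap43 vs Hap237: 5
  Hap43 vs Hap304: 4
  Hap43 vs Hap48: 3
  Hap237 vs Hap304: 4
  Hap237 vs Hap48: 5
  Hap304 vs Hap48: 2
The smallest is 1, between Hap233 and Hap48.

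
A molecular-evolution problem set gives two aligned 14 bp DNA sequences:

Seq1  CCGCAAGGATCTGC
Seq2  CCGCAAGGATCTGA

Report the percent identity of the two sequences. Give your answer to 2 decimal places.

The sequences differ at position 14 (C/A).
13 of the 14 sites match, so the percent identity is 13/14 × 100 = 92.86%.

92.86%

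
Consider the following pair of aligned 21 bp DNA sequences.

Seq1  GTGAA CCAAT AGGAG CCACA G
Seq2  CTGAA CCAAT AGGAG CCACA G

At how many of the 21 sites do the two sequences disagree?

1

The sequences differ at position 1 (G/C).
That gives 1 mismatch out of 21 aligned sites, so the Hamming distance is 1.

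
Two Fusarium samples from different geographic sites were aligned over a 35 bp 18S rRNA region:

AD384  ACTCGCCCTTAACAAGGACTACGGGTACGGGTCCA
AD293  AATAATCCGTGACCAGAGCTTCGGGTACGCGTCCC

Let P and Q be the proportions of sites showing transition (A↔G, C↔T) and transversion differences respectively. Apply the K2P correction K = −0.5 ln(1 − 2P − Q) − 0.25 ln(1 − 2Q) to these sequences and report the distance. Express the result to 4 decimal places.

0.4602

Mismatches occur at site 2 (C↔A, transversion), site 4 (C↔A, transversion), site 5 (G↔A, transition), site 6 (C↔T, transition), site 9 (T↔G, transversion), site 11 (A↔G, transition), site 14 (A↔C, transversion), site 17 (G↔A, transition), site 18 (A↔G, transition), site 21 (A↔T, transversion), site 30 (G↔C, transversion), site 35 (A↔C, transversion).
Of the 12 differences, 5 transitions and 7 transversions over 35 sites: P = 5/35 = 0.142857, Q = 7/35 = 0.200000.
d = −0.5·ln(0.514286) − 0.25·ln(0.600000) = −0.5·(-0.664976) − 0.25·(-0.510826) = 0.4602.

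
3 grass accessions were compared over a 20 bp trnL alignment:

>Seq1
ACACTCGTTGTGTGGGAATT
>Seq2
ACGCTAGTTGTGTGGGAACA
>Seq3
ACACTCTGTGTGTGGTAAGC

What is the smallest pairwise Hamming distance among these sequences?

Pairwise Hamming distances:
  Seq1 vs Seq2: 4
  Seq1 vs Seq3: 5
  Seq2 vs Seq3: 7
The smallest is 4, between Seq1 and Seq2.

4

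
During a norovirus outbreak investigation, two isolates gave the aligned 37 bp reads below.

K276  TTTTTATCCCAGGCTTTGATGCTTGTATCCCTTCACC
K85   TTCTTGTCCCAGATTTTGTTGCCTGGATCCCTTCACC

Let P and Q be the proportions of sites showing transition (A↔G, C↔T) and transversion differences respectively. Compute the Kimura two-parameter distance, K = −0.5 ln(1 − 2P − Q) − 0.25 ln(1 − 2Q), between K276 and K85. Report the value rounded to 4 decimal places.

0.2246

Differing sites — 3:T/C (Ti); 6:A/G (Ti); 13:G/A (Ti); 14:C/T (Ti); 19:A/T (Tv); 23:T/C (Ti); 26:T/G (Tv).
Of the 7 differences, 5 transitions and 2 transversions over 37 sites: P = 5/37 = 0.135135, Q = 2/37 = 0.054054.
d = −0.5·ln(0.675676) − 0.25·ln(0.891892) = −0.5·(-0.392042) − 0.25·(-0.114410) = 0.2246.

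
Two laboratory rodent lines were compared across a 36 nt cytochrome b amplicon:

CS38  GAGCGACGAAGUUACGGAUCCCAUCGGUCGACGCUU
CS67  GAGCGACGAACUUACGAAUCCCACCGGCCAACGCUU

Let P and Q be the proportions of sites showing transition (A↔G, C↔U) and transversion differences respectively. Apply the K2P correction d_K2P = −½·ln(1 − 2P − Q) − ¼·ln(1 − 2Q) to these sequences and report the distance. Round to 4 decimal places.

0.1581

The sequences differ at positions 11 (G/C, transversion), 17 (G/A, transition), 24 (U/C, transition), 28 (U/C, transition), 30 (G/A, transition).
Of the 5 differences, 4 transitions and 1 transversion over 36 sites: P = 4/36 = 0.111111, Q = 1/36 = 0.027778.
d = −0.5·ln(0.750000) − 0.25·ln(0.944444) = −0.5·(-0.287682) − 0.25·(-0.057159) = 0.1581.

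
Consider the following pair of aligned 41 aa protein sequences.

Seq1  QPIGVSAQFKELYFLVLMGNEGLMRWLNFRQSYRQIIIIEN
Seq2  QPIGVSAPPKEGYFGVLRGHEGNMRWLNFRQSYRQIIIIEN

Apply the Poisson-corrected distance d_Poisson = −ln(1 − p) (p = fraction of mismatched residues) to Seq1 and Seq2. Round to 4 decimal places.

Mismatches occur at site 8 (Q/P), site 9 (F/P), site 12 (L/G), site 15 (L/G), site 18 (M/R), site 20 (N/H), site 23 (L/N).
p = 7/41 = 0.170732.
d = −ln(1 − 0.170732) = −ln(0.829268) = 0.1872.

0.1872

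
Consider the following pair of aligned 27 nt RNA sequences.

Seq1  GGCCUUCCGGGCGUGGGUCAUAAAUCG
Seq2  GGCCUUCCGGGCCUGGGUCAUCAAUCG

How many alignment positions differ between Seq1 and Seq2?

Differing sites — 13:G/C; 22:A/C.
That gives 2 mismatches out of 27 aligned sites, so the Hamming distance is 2.

2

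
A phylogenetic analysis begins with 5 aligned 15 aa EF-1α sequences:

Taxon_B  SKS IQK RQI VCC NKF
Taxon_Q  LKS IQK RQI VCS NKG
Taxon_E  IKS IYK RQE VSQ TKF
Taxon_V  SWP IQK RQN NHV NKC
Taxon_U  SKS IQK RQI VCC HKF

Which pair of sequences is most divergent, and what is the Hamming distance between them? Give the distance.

10

Pairwise Hamming distances:
  Taxon_B vs Taxon_Q: 3
  Taxon_B vs Taxon_E: 6
  Taxon_B vs Taxon_V: 7
  Taxon_B vs Taxon_U: 1
  Taxon_Q vs Taxon_E: 7
  Taxon_Q vs Taxon_V: 8
  Taxon_Q vs Taxon_U: 4
  Taxon_E vs Taxon_V: 10
  Taxon_E vs Taxon_U: 6
  Taxon_V vs Taxon_U: 8
The largest is 10, between Taxon_E and Taxon_V.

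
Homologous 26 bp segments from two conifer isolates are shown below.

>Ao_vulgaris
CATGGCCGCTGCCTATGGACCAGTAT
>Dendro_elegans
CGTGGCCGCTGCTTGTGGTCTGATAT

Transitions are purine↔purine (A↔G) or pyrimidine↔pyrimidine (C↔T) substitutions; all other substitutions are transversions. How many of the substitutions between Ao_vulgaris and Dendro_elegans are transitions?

The sequences differ at positions 2 (A/G, transition), 13 (C/T, transition), 15 (A/G, transition), 19 (A/T, transversion), 21 (C/T, transition), 22 (A/G, transition), 23 (G/A, transition).
Of the 7 differences, 6 transitions and 1 transversion, so the answer is 6.

6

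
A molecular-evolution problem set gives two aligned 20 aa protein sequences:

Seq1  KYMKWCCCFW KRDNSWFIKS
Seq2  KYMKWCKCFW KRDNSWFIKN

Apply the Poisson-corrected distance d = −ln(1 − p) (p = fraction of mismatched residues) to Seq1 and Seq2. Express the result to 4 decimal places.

0.1054

Mismatches occur at site 7 (C↔K), site 20 (S↔N).
p = 2/20 = 0.100000.
d = −ln(1 − 0.100000) = −ln(0.900000) = 0.1054.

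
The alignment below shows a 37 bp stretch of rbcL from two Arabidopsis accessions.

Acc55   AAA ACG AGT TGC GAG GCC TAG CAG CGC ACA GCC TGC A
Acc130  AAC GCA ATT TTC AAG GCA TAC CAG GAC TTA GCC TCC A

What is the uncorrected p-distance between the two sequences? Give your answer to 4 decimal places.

Differing sites — 3:A/C; 4:A/G; 6:G/A; 8:G/T; 11:G/T; 13:G/A; 18:C/A; 21:G/C; 25:C/G; 26:G/A; 28:A/T; 29:C/T; 35:G/C.
There are 13 differences over 37 sites, so p = 13/37 = 0.3514.

0.3514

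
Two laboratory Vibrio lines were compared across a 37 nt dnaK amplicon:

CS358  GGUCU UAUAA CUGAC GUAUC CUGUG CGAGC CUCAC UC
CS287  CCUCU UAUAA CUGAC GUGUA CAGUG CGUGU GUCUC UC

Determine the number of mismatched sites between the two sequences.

9

Mismatches occur at site 1 (G→C), site 2 (G→C), site 18 (A→G), site 20 (C→A), site 22 (U→A), site 28 (A→U), site 30 (C→U), site 31 (C→G), site 34 (A→U).
That gives 9 mismatches out of 37 aligned sites, so the Hamming distance is 9.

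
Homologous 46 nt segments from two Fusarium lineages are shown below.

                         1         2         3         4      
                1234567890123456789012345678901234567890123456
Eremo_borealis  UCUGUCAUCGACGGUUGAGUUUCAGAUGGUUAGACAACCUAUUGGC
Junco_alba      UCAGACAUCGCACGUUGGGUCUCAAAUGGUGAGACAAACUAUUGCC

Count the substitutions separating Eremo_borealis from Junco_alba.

11

Mismatches occur at site 3 (U→A), site 5 (U→A), site 11 (A→C), site 12 (C→A), site 13 (G→C), site 18 (A→G), site 21 (U→C), site 25 (G→A), site 31 (U→G), site 38 (C→A), site 45 (G→C).
That gives 11 mismatches out of 46 aligned sites, so the Hamming distance is 11.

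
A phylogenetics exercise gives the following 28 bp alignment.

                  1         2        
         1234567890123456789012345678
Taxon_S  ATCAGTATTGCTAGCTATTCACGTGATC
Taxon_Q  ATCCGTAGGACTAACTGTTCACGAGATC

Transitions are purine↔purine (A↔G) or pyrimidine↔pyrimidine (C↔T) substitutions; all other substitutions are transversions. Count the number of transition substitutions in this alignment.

The sequences differ at positions 4 (A/C, transversion), 8 (T/G, transversion), 9 (T/G, transversion), 10 (G/A, transition), 14 (G/A, transition), 17 (A/G, transition), 24 (T/A, transversion).
Of the 7 differences, 3 transitions and 4 transversions, so the answer is 3.

3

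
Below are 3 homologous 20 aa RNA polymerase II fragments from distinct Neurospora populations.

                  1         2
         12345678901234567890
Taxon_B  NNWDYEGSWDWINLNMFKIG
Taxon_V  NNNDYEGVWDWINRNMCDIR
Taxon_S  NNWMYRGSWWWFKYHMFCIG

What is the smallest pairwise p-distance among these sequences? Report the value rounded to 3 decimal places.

Pairwise Hamming distances:
  Taxon_B vs Taxon_V: 6
  Taxon_B vs Taxon_S: 8
  Taxon_V vs Taxon_S: 12
The smallest is 6 mismatches, between Taxon_B and Taxon_V; p = 6/20 = 0.300.

0.300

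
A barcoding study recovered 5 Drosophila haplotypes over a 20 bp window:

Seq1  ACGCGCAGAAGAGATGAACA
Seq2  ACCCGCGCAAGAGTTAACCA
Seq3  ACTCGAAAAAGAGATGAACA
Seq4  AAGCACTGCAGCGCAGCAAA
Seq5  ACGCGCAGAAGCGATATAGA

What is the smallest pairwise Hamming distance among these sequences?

Pairwise Hamming distances:
  Seq1 vs Seq2: 6
  Seq1 vs Seq3: 3
  Seq1 vs Seq4: 9
  Seq1 vs Seq5: 4
  Seq2 vs Seq3: 7
  Seq2 vs Seq4: 13
  Seq2 vs Seq5: 8
  Seq3 vs Seq4: 12
  Seq3 vs Seq5: 7
  Seq4 vs Seq5: 9
The smallest is 3, between Seq1 and Seq3.

3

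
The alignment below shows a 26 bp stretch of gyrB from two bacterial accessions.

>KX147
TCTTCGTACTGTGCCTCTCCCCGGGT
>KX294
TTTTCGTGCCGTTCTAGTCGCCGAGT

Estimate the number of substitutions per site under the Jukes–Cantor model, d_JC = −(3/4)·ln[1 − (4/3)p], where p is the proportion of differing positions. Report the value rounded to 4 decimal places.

Mismatches occur at site 2 (C→T), site 8 (A→G), site 10 (T→C), site 13 (G→T), site 15 (C→T), site 16 (T→A), site 17 (C→G), site 20 (C→G), site 24 (G→A).
p = 9/26 = 0.346154.
d = −0.75 · ln(1 − (4/3)·0.346154) = −0.75 · ln(0.538461) = −0.75 · (-0.619040) = 0.4643.

0.4643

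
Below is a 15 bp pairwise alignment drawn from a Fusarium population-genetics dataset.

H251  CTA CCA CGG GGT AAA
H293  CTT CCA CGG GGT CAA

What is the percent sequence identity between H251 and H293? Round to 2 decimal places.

86.67%

The sequences differ at positions 3 (A/T), 13 (A/C).
13 of the 15 sites match, so the percent identity is 13/15 × 100 = 86.67%.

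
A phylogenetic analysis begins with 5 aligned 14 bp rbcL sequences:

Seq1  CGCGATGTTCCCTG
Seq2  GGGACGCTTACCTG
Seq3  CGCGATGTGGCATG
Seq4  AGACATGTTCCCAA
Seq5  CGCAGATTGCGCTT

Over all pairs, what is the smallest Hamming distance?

Pairwise Hamming distances:
  Seq1 vs Seq2: 7
  Seq1 vs Seq3: 3
  Seq1 vs Seq4: 5
  Seq1 vs Seq5: 7
  Seq2 vs Seq3: 9
  Seq2 vs Seq4: 9
  Seq2 vs Seq5: 9
  Seq3 vs Seq4: 8
  Seq3 vs Seq5: 8
  Seq4 vs Seq5: 10
The smallest is 3, between Seq1 and Seq3.

3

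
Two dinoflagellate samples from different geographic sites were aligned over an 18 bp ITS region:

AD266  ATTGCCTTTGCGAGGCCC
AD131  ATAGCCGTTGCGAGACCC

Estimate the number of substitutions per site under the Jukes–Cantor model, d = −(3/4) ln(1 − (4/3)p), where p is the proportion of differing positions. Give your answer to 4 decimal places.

The sequences differ at positions 3 (T/A), 7 (T/G), 15 (G/A).
p = 3/18 = 0.166667.
d = −0.75 · ln(1 − (4/3)·0.166667) = −0.75 · ln(0.777777) = −0.75 · (-0.251315) = 0.1885.

0.1885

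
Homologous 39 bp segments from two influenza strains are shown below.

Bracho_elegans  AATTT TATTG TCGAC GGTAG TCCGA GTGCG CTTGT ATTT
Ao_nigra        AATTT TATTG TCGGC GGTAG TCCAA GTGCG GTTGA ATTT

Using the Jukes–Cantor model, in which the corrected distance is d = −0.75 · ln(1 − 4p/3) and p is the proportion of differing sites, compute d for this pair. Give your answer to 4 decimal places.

0.1103

Mismatches occur at site 14 (A/G), site 24 (G/A), site 31 (C/G), site 35 (T/A).
p = 4/39 = 0.102564.
d = −0.75 · ln(1 − (4/3)·0.102564) = −0.75 · ln(0.863248) = −0.75 · (-0.147053) = 0.1103.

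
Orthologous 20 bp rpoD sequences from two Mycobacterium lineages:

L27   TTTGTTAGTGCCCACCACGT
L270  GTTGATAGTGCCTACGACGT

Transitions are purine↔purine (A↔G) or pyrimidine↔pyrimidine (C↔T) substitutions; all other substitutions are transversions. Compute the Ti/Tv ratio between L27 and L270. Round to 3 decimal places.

0.333

The sequences differ at positions 1 (T/G, transversion), 5 (T/A, transversion), 13 (C/T, transition), 16 (C/G, transversion).
Of the 4 differences, 1 transition and 3 transversions, so Ti/Tv = 1/3 = 0.333.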